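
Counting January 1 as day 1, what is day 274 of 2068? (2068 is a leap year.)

January has 31 days (274 − 31 = 243 remain).
February has 29 days (243 − 29 = 214 remain).
March has 31 days (214 − 31 = 183 remain).
April has 30 days (183 − 30 = 153 remain).
May has 31 days (153 − 31 = 122 remain).
June has 30 days (122 − 30 = 92 remain).
July has 31 days (92 − 31 = 61 remain).
August has 31 days (61 − 31 = 30 remain).
30 into September → September 30.

September 30, 2068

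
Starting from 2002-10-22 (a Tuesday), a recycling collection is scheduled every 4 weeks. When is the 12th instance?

2003-08-26

The 12th occurrence is 11 intervals after the first: 11 × 28 = 308 days after 2002-10-22.
October has 31 days — 9 days to the end of October leaves 299.
November has 30 days (269 left).
December has 31 days (238 left).
January has 31 days (207 left).
February has 28 days (179 left).
March has 31 days (148 left).
April has 30 days (118 left).
May has 31 days (87 left).
June has 30 days (57 left).
July has 31 days (26 left).
26 days into August → 2003-08-26.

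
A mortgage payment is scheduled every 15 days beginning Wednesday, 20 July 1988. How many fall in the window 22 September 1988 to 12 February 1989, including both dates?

Occurrences land 15·i days after 20 July 1988 for i = 0, 1, 2, …
22 September 1988 is 64 days after the start; 64 ÷ 15 = 4 remainder 4; since the remainder is 4, round up to i = 5. First occurrence in the window: #6 on 3 October 1988 (5×15 = 75 days in).
12 February 1989 is 207 days after the start; 207 ÷ 15 = 13 remainder 12. Last occurrence in the window: #14 on 31 January 1989.
Occurrences #6 through #14: 9 in total.

9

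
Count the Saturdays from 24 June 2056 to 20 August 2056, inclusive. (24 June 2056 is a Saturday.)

24 June 2056 is a Saturday; the first Saturday on or after it is 24 June 2056.
From 24 June 2056 to 20 August 2056: 6 + 31 + 20 = 57 days (rest of June, July, August).
57 ÷ 7 = 8 full weeks with remainder 1, so 8 more Saturdays after the first → 9.

9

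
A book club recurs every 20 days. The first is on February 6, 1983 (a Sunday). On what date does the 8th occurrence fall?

The 8th occurrence is 7 intervals after the first: 7 × 20 = 140 days after February 6, 1983.
February has 28 days — 22 days to the end of February leaves 118.
March has 31 days (87 left).
April has 30 days (57 left).
May has 31 days (26 left).
26 days into June → June 26, 1983.

June 26, 1983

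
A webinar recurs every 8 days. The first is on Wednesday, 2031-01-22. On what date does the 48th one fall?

The 48th occurrence is 47 intervals after the first: 47 × 8 = 376 days after 2031-01-22.
January has 31 days — 9 days to the end of January leaves 367.
February has 28 days (339 left).
March has 31 days (308 left).
April has 30 days (278 left).
May has 31 days (247 left).
June has 30 days (217 left).
July has 31 days (186 left).
August has 31 days (155 left).
September has 30 days (125 left).
October has 31 days (94 left).
November has 30 days (64 left).
December has 31 days (33 left).
January has 31 days (2 left).
2 days into February → 2032-02-02.

2032-02-02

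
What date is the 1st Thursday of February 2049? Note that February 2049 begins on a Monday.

February 4, 2049

February 2049 begins on a Monday, so the first Thursday is February 4 (3 days later).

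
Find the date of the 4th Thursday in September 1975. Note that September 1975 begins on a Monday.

September 25, 1975

September 1975 begins on a Monday, so the first Thursday is September 4 (3 days later).
The 4th Thursday is 3 weeks later: 4 + 21 = 25.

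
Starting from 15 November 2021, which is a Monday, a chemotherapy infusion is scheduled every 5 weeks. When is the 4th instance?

The 4th occurrence is 3 intervals after the first: 3 × 35 = 105 days after 15 November 2021.
November has 30 days — 15 days to the end of November leaves 90.
December has 31 days (59 left).
January has 31 days (28 left).
28 days into February → 28 February 2022.

28 February 2022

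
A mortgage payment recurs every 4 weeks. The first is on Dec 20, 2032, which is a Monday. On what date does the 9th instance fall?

Aug 1, 2033

The 9th occurrence is 8 intervals after the first: 8 × 28 = 224 days after Dec 20, 2032.
Dec has 31 days — 11 days to the end of Dec leaves 213.
Jan has 31 days (182 left).
Feb has 28 days (154 left).
Mar has 31 days (123 left).
Apr has 30 days (93 left).
May has 31 days (62 left).
Jun has 30 days (32 left).
Jul has 31 days (1 left).
1 day into Aug → Aug 1, 2033.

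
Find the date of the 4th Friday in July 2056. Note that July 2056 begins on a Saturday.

July 28, 2056

July 2056 begins on a Saturday, so the first Friday is July 7 (6 days later).
The 4th Friday is 3 weeks later: 7 + 21 = 28.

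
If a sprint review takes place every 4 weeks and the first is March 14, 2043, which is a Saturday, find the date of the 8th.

The 8th occurrence is 7 intervals after the first: 7 × 28 = 196 days after March 14, 2043.
March has 31 days — 17 days to the end of March leaves 179.
April has 30 days (149 left).
May has 31 days (118 left).
June has 30 days (88 left).
July has 31 days (57 left).
August has 31 days (26 left).
26 days into September → September 26, 2043.

September 26, 2043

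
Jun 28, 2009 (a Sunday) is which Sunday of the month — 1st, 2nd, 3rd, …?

4th

Day 28 falls in week ⌈28/7⌉ of the month.
Days 1–7 hold the 1st Sunday, 8–14 the 2nd, 15–21 the 3rd, 22–28 the 4th, 29–31 the 5th.
28 is in the range for the 4th.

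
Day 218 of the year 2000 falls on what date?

January has 31 days (218 − 31 = 187 remain).
February has 29 days (187 − 29 = 158 remain).
March has 31 days (158 − 31 = 127 remain).
April has 30 days (127 − 30 = 97 remain).
May has 31 days (97 − 31 = 66 remain).
June has 30 days (66 − 30 = 36 remain).
July has 31 days (36 − 31 = 5 remain).
5 into August → August 5.

2000-08-05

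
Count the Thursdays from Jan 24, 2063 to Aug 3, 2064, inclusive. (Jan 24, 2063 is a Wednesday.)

Jan 24, 2063 is a Wednesday; the first Thursday on or after it is Jan 25, 2063 (1 day later).
From Jan 25, 2063 to Aug 3, 2064: 340 + 216 = 556 days (rest of 2063, to Aug 3, 2064 in 2064).
556 ÷ 7 = 79 full weeks with remainder 3, so 79 more Thursdays after the first → 80.

80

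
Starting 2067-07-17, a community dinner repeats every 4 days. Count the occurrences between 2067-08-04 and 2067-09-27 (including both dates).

Occurrences land 4·i days after 2067-07-17 for i = 0, 1, 2, …
2067-08-04 is 18 days after the start; 18 ÷ 4 = 4 remainder 2; since the remainder is 2, round up to i = 5. First occurrence in the window: #6 on 2067-08-06 (5×4 = 20 days in).
2067-09-27 is 72 days after the start; 72 ÷ 4 = 18 remainder 0. Last occurrence in the window: #19 on 2067-09-27.
Occurrences #6 through #19: 14 in total.

14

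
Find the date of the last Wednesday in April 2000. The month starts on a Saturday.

April 2000 begins on a Saturday, so the first Wednesday is April 5 (4 days later).
April 2000 has 30 days. Adding weeks: 5, 12, 19, 26 — the last one ≤ 30 is the 26th.

April 26, 2000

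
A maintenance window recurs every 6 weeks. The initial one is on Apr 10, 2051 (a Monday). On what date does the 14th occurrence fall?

Oct 7, 2052

The 14th occurrence is 13 intervals after the first: 13 × 42 = 546 days after Apr 10, 2051.
Apr has 30 days — 20 days to the end of Apr leaves 526.
From end of Apr to end of 2051 is 245 days (281 left).
Jan has 31 days (250 left).
Feb has 29 days (221 left).
Mar has 31 days (190 left).
Apr has 30 days (160 left).
May has 31 days (129 left).
Jun has 30 days (99 left).
Jul has 31 days (68 left).
Aug has 31 days (37 left).
Sep has 30 days (7 left).
7 days into Oct → Oct 7, 2052.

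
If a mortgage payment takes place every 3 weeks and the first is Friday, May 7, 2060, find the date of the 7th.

Sep 10, 2060

The 7th occurrence is 6 intervals after the first: 6 × 21 = 126 days after May 7, 2060.
May has 31 days — 24 days to the end of May leaves 102.
Jun has 30 days (72 left).
Jul has 31 days (41 left).
Aug has 31 days (10 left).
10 days into Sep → Sep 10, 2060.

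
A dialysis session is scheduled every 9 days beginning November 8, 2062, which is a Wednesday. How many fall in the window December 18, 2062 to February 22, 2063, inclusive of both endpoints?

Occurrences land 9·i days after November 8, 2062 for i = 0, 1, 2, …
December 18, 2062 is 40 days after the start; 40 ÷ 9 = 4 remainder 4; since the remainder is 4, round up to i = 5. First occurrence in the window: #6 on December 23, 2062 (5×9 = 45 days in).
February 22, 2063 is 106 days after the start; 106 ÷ 9 = 11 remainder 7. Last occurrence in the window: #12 on February 15, 2063.
Occurrences #6 through #12: 7 in total.

7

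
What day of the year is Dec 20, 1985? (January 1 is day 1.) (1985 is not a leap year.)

Days in months before Dec: 31 + 28 + 31 + 30 + 31 + 30 + 31 + 31 + 30 + 31 + 30 = 334.
Plus 20 days into Dec → day 354.

354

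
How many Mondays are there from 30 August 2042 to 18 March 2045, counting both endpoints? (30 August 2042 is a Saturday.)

30 August 2042 is a Saturday; the first Monday on or after it is 1 September 2042 (2 days later).
From 1 September 2042 to 18 March 2045: 121 + 365 + 366 + 77 = 929 days (rest of 2042, 2043, 2044, to 18 March 2045 in 2045).
929 ÷ 7 = 132 full weeks with remainder 5, so 132 more Mondays after the first → 133.

133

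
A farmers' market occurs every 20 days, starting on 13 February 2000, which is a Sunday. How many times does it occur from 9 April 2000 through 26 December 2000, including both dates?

13

Occurrences land 20·i days after 13 February 2000 for i = 0, 1, 2, …
9 April 2000 is 56 days after the start; 56 ÷ 20 = 2 remainder 16; since the remainder is 16, round up to i = 3. First occurrence in the window: #4 on 13 April 2000 (3×20 = 60 days in).
26 December 2000 is 317 days after the start; 317 ÷ 20 = 15 remainder 17. Last occurrence in the window: #16 on 9 December 2000.
Occurrences #4 through #16: 13 in total.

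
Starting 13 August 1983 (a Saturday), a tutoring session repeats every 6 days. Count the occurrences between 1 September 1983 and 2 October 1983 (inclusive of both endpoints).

5

Occurrences land 6·i days after 13 August 1983 for i = 0, 1, 2, …
1 September 1983 is 19 days after the start; 19 ÷ 6 = 3 remainder 1; since the remainder is 1, round up to i = 4. First occurrence in the window: #5 on 6 September 1983 (4×6 = 24 days in).
2 October 1983 is 50 days after the start; 50 ÷ 6 = 8 remainder 2. Last occurrence in the window: #9 on 30 September 1983.
Occurrences #5 through #9: 5 in total.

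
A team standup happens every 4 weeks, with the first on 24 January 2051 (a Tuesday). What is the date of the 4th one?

18 April 2051

The 4th occurrence is 3 intervals after the first: 3 × 28 = 84 days after 24 January 2051.
January has 31 days — 7 days to the end of January leaves 77.
February has 28 days (49 left).
March has 31 days (18 left).
18 days into April → 18 April 2051.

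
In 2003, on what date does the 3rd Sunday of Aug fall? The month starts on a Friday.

Aug 2003 begins on a Friday, so the first Sunday is Aug 3 (2 days later).
The 3rd Sunday is 2 weeks later: 3 + 14 = 17.

Aug 17, 2003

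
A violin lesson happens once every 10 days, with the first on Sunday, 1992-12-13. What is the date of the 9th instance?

1993-03-03

The 9th occurrence is 8 intervals after the first: 8 × 10 = 80 days after 1992-12-13.
December has 31 days — 18 days to the end of December leaves 62.
January has 31 days (31 left).
February has 28 days (3 left).
3 days into March → 1993-03-03.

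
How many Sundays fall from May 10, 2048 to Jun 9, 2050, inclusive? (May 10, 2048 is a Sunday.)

109

May 10, 2048 is a Sunday; the first Sunday on or after it is May 10, 2048.
From May 10, 2048 to Jun 9, 2050: 235 + 365 + 160 = 760 days (rest of 2048, 2049, to Jun 9, 2050 in 2050).
760 ÷ 7 = 108 full weeks with remainder 4, so 108 more Sundays after the first → 109.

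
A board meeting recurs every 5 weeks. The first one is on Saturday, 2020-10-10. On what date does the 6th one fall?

2021-04-03

The 6th occurrence is 5 intervals after the first: 5 × 35 = 175 days after 2020-10-10.
October has 31 days — 21 days to the end of October leaves 154.
November has 30 days (124 left).
December has 31 days (93 left).
January has 31 days (62 left).
February has 28 days (34 left).
March has 31 days (3 left).
3 days into April → 2021-04-03.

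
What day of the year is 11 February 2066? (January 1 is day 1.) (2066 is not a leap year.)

Days in months before February: 31 = 31.
Plus 11 days into February → day 42.

42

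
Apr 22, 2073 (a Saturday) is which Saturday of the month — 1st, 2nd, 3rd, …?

Day 22 falls in week ⌈22/7⌉ of the month.
Days 1–7 hold the 1st Saturday, 8–14 the 2nd, 15–21 the 3rd, 22–28 the 4th, 29–31 the 5th.
22 is in the range for the 4th.

4th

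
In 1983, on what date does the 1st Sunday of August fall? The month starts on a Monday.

August 7, 1983

August 1983 begins on a Monday, so the first Sunday is August 7 (6 days later).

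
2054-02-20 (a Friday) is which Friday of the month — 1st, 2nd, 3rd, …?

3rd

Day 20 falls in week ⌈20/7⌉ of the month.
Days 1–7 hold the 1st Friday, 8–14 the 2nd, 15–21 the 3rd, 22–28 the 4th, 29–31 the 5th.
20 is in the range for the 3rd.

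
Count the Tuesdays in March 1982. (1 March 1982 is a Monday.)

1 March 1982 is a Monday; the first Tuesday on or after it is 2 March 1982 (1 day later).
From 2 March 1982 to 31 March 1982 is 31 − 2 = 29 days.
29 ÷ 7 = 4 full weeks with remainder 1, so 4 more Tuesdays after the first → 5.

5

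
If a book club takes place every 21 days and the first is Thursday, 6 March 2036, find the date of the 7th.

The 7th occurrence is 6 intervals after the first: 6 × 21 = 126 days after 6 March 2036.
March has 31 days — 25 days to the end of March leaves 101.
April has 30 days (71 left).
May has 31 days (40 left).
June has 30 days (10 left).
10 days into July → 10 July 2036.

10 July 2036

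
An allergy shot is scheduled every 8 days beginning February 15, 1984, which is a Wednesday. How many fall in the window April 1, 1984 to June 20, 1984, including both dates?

Occurrences land 8·i days after February 15, 1984 for i = 0, 1, 2, …
April 1, 1984 is 46 days after the start; 46 ÷ 8 = 5 remainder 6; since the remainder is 6, round up to i = 6. First occurrence in the window: #7 on April 3, 1984 (6×8 = 48 days in).
June 20, 1984 is 126 days after the start; 126 ÷ 8 = 15 remainder 6. Last occurrence in the window: #16 on June 14, 1984.
Occurrences #7 through #16: 10 in total.

10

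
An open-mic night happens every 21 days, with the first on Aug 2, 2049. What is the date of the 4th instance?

The 4th occurrence is 3 intervals after the first: 3 × 21 = 63 days after Aug 2, 2049.
Aug has 31 days — 29 days to the end of Aug leaves 34.
Sep has 30 days (4 left).
4 days into Oct → Oct 4, 2049.

Oct 4, 2049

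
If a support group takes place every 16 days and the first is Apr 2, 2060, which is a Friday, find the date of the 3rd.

May 4, 2060

The 3rd occurrence is 2 intervals after the first: 2 × 16 = 32 days after Apr 2, 2060.
Apr has 30 days — 28 days to the end of Apr leaves 4.
4 days into May → May 4, 2060.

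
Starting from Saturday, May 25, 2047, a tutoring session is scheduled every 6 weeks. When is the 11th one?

The 11th occurrence is 10 intervals after the first: 10 × 42 = 420 days after May 25, 2047.
May has 31 days — 6 days to the end of May leaves 414.
From end of May to end of 2047 is 214 days (200 left).
Jan has 31 days (169 left).
Feb has 29 days (140 left).
Mar has 31 days (109 left).
Apr has 30 days (79 left).
May has 31 days (48 left).
Jun has 30 days (18 left).
18 days into Jul → Jul 18, 2048.

Jul 18, 2048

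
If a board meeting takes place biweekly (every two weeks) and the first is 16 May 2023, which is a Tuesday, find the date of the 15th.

The 15th occurrence is 14 intervals after the first: 14 × 14 = 196 days after 16 May 2023.
May has 31 days — 15 days to the end of May leaves 181.
June has 30 days (151 left).
July has 31 days (120 left).
August has 31 days (89 left).
September has 30 days (59 left).
October has 31 days (28 left).
28 days into November → 28 November 2023.

28 November 2023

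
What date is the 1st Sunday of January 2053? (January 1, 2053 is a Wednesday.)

January 2053 begins on a Wednesday, so the first Sunday is January 5 (4 days later).

January 5, 2053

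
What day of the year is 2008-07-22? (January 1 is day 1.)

Days in months before July: 31 + 29 + 31 + 30 + 31 + 30 = 182.
Plus 22 days into July → day 204.

204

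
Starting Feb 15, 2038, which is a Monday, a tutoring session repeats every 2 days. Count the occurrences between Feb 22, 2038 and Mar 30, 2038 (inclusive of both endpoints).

Occurrences land 2·i days after Feb 15, 2038 for i = 0, 1, 2, …
Feb 22, 2038 is 7 days after the start; 7 ÷ 2 = 3 remainder 1; since the remainder is 1, round up to i = 4. First occurrence in the window: #5 on Feb 23, 2038 (4×2 = 8 days in).
Mar 30, 2038 is 43 days after the start; 43 ÷ 2 = 21 remainder 1. Last occurrence in the window: #22 on Mar 29, 2038.
Occurrences #5 through #22: 18 in total.

18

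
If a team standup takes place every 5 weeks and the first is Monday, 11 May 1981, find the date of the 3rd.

20 July 1981

The 3rd occurrence is 2 intervals after the first: 2 × 35 = 70 days after 11 May 1981.
May has 31 days — 20 days to the end of May leaves 50.
June has 30 days (20 left).
20 days into July → 20 July 1981.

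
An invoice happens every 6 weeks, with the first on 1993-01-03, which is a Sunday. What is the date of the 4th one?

1993-05-09

The 4th occurrence is 3 intervals after the first: 3 × 42 = 126 days after 1993-01-03.
January has 31 days — 28 days to the end of January leaves 98.
February has 28 days (70 left).
March has 31 days (39 left).
April has 30 days (9 left).
9 days into May → 1993-05-09.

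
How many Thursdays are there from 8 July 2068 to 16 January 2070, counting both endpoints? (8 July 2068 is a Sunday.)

80

8 July 2068 is a Sunday; the first Thursday on or after it is 12 July 2068 (4 days later).
From 12 July 2068 to 16 January 2070: 172 + 365 + 16 = 553 days (rest of 2068, 2069, to 16 January 2070 in 2070).
553 ÷ 7 = 79 full weeks with remainder 0, so 79 more Thursdays after the first → 80.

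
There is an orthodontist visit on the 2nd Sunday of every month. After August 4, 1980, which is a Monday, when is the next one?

August 1980 starts on a Friday; its first Sunday is the 3rd, so the 2nd Sunday is the 10th — August 10, 1980.
August 10, 1980 is after August 4, 1980, so that is the next one.

August 10, 1980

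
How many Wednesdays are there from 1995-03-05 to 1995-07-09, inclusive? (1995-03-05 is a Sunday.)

18

1995-03-05 is a Sunday; the first Wednesday on or after it is 1995-03-08 (3 days later).
From 1995-03-08 to 1995-07-09: 23 + 30 + 31 + 30 + 9 = 123 days (rest of March, April, May, June, July).
123 ÷ 7 = 17 full weeks with remainder 4, so 17 more Wednesdays after the first → 18.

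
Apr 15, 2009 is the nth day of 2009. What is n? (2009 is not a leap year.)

Days in months before Apr: 31 + 28 + 31 = 90.
Plus 15 days into Apr → day 105.

105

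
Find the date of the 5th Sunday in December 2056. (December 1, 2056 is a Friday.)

December 2056 begins on a Friday, so the first Sunday is December 3 (2 days later).
The 5th Sunday is 4 weeks later: 3 + 28 = 31.

31 December 2056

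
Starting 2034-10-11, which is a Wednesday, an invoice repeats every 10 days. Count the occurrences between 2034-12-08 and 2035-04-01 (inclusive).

12

Occurrences land 10·i days after 2034-10-11 for i = 0, 1, 2, …
2034-12-08 is 58 days after the start; 58 ÷ 10 = 5 remainder 8; since the remainder is 8, round up to i = 6. First occurrence in the window: #7 on 2034-12-10 (6×10 = 60 days in).
2035-04-01 is 172 days after the start; 172 ÷ 10 = 17 remainder 2. Last occurrence in the window: #18 on 2035-03-30.
Occurrences #7 through #18: 12 in total.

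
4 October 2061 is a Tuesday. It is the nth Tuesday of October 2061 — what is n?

Day 4 falls in week ⌈4/7⌉ of the month.
Days 1–7 hold the 1st Tuesday, 8–14 the 2nd, 15–21 the 3rd, 22–28 the 4th, 29–31 the 5th.
4 is in the range for the 1st.

1st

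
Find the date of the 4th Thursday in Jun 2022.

Jun 2022 begins on a Wednesday, so the first Thursday is Jun 2 (1 day later).
The 4th Thursday is 3 weeks later: 2 + 21 = 23.

Jun 23, 2022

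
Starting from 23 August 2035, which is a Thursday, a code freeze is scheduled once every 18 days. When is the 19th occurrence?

The 19th occurrence is 18 intervals after the first: 18 × 18 = 324 days after 23 August 2035.
August has 31 days — 8 days to the end of August leaves 316.
September has 30 days (286 left).
October has 31 days (255 left).
November has 30 days (225 left).
December has 31 days (194 left).
January has 31 days (163 left).
February has 29 days (134 left).
March has 31 days (103 left).
April has 30 days (73 left).
May has 31 days (42 left).
June has 30 days (12 left).
12 days into July → 12 July 2036.

12 July 2036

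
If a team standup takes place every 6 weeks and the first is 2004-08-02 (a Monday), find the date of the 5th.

2005-01-17

The 5th occurrence is 4 intervals after the first: 4 × 42 = 168 days after 2004-08-02.
August has 31 days — 29 days to the end of August leaves 139.
September has 30 days (109 left).
October has 31 days (78 left).
November has 30 days (48 left).
December has 31 days (17 left).
17 days into January → 2005-01-17.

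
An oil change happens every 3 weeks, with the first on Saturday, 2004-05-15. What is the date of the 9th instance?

2004-10-30

The 9th occurrence is 8 intervals after the first: 8 × 21 = 168 days after 2004-05-15.
May has 31 days — 16 days to the end of May leaves 152.
June has 30 days (122 left).
July has 31 days (91 left).
August has 31 days (60 left).
September has 30 days (30 left).
30 days into October → 2004-10-30.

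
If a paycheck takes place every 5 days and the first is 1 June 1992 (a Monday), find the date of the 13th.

The 13th occurrence is 12 intervals after the first: 12 × 5 = 60 days after 1 June 1992.
June has 30 days — 29 days to the end of June leaves 31.
31 days into July → 31 July 1992.

31 July 1992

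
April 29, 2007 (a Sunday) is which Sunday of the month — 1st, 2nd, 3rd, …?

Day 29 falls in week ⌈29/7⌉ of the month.
Days 1–7 hold the 1st Sunday, 8–14 the 2nd, 15–21 the 3rd, 22–28 the 4th, 29–31 the 5th.
29 is in the range for the 5th.

5th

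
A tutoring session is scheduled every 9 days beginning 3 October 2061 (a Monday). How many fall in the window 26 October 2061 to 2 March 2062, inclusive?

Occurrences land 9·i days after 3 October 2061 for i = 0, 1, 2, …
26 October 2061 is 23 days after the start; 23 ÷ 9 = 2 remainder 5; since the remainder is 5, round up to i = 3. First occurrence in the window: #4 on 30 October 2061 (3×9 = 27 days in).
2 March 2062 is 150 days after the start; 150 ÷ 9 = 16 remainder 6. Last occurrence in the window: #17 on 24 February 2062.
Occurrences #4 through #17: 14 in total.

14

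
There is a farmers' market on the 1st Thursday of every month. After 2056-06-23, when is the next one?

2056-07-06

June 2056 starts on a Thursday, so its 1st Thursday is 2056-06-01.
That is not after 2056-06-23, so look at July 2056.
July 2056 starts on a Saturday, so its 1st Thursday is 2056-07-06 (5 days in).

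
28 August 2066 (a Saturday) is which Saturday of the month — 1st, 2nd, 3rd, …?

Day 28 falls in week ⌈28/7⌉ of the month.
Days 1–7 hold the 1st Saturday, 8–14 the 2nd, 15–21 the 3rd, 22–28 the 4th, 29–31 the 5th.
28 is in the range for the 4th.

4th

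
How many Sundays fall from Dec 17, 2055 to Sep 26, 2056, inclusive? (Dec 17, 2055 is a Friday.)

41

Dec 17, 2055 is a Friday; the first Sunday on or after it is Dec 19, 2055 (2 days later).
From Dec 19, 2055 to Sep 26, 2056: 12 + 31 + 29 + 31 + 30 + 31 + 30 + 31 + 31 + 26 = 282 days (rest of Dec, Jan, Feb, Mar, Apr, May, Jun, Jul, Aug, Sep).
282 ÷ 7 = 40 full weeks with remainder 2, so 40 more Sundays after the first → 41.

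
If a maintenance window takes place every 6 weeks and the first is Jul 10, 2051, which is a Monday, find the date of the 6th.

Feb 5, 2052

The 6th occurrence is 5 intervals after the first: 5 × 42 = 210 days after Jul 10, 2051.
Jul has 31 days — 21 days to the end of Jul leaves 189.
Aug has 31 days (158 left).
Sep has 30 days (128 left).
Oct has 31 days (97 left).
Nov has 30 days (67 left).
Dec has 31 days (36 left).
Jan has 31 days (5 left).
5 days into Feb → Feb 5, 2052.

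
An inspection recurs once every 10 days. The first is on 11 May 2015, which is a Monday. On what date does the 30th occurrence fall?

The 30th occurrence is 29 intervals after the first: 29 × 10 = 290 days after 11 May 2015.
May has 31 days — 20 days to the end of May leaves 270.
June has 30 days (240 left).
July has 31 days (209 left).
August has 31 days (178 left).
September has 30 days (148 left).
October has 31 days (117 left).
November has 30 days (87 left).
December has 31 days (56 left).
January has 31 days (25 left).
25 days into February → 25 February 2016.

25 February 2016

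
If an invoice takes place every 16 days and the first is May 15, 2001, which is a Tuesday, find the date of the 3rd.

Jun 16, 2001

The 3rd occurrence is 2 intervals after the first: 2 × 16 = 32 days after May 15, 2001.
May has 31 days — 16 days to the end of May leaves 16.
16 days into Jun → Jun 16, 2001.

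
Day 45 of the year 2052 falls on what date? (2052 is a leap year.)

Jan has 31 days (45 − 31 = 14 remain).
14 into Feb → Feb 14.

Feb 14, 2052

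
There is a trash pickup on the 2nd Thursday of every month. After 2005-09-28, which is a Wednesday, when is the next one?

September 2005 starts on a Thursday; its first Thursday is the 1st, so the 2nd Thursday is the 8th — 2005-09-08.
That is not after 2005-09-28, so look at October 2005.
October 2005 starts on a Saturday; its first Thursday is the 6th, so the 2nd Thursday is the 13th — 2005-10-13.

2005-10-13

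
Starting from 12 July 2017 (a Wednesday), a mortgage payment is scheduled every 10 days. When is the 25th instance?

9 March 2018

The 25th occurrence is 24 intervals after the first: 24 × 10 = 240 days after 12 July 2017.
July has 31 days — 19 days to the end of July leaves 221.
August has 31 days (190 left).
September has 30 days (160 left).
October has 31 days (129 left).
November has 30 days (99 left).
December has 31 days (68 left).
January has 31 days (37 left).
February has 28 days (9 left).
9 days into March → 9 March 2018.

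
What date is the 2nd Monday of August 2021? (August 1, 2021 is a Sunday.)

August 2021 begins on a Sunday, so the first Monday is August 2 (1 day later).
The 2nd Monday is 1 weeks later: 2 + 7 = 9.

2021-08-09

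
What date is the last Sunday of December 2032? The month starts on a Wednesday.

December 26, 2032

December 2032 begins on a Wednesday, so the first Sunday is December 5 (4 days later).
December 2032 has 31 days. Adding weeks: 5, 12, 19, 26 — the last one ≤ 31 is the 26th.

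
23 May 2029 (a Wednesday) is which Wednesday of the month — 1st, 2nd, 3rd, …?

Day 23 falls in week ⌈23/7⌉ of the month.
Days 1–7 hold the 1st Wednesday, 8–14 the 2nd, 15–21 the 3rd, 22–28 the 4th, 29–31 the 5th.
23 is in the range for the 4th.

4th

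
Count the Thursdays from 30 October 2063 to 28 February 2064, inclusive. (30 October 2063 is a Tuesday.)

30 October 2063 is a Tuesday; the first Thursday on or after it is 1 November 2063 (2 days later).
From 1 November 2063 to 28 February 2064: 29 + 31 + 31 + 28 = 119 days (rest of November, December, January, February).
119 ÷ 7 = 17 full weeks with remainder 0, so 17 more Thursdays after the first → 18.

18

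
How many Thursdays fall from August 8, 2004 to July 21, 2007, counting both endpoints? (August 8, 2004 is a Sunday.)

August 8, 2004 is a Sunday; the first Thursday on or after it is August 12, 2004 (4 days later).
From August 12, 2004 to July 21, 2007: 141 + 365 + 365 + 202 = 1073 days (rest of 2004, 2005, 2006, to July 21, 2007 in 2007).
1073 ÷ 7 = 153 full weeks with remainder 2, so 153 more Thursdays after the first → 154.

154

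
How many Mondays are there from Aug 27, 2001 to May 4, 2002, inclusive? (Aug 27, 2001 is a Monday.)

36

Aug 27, 2001 is a Monday; the first Monday on or after it is Aug 27, 2001.
From Aug 27, 2001 to May 4, 2002: 4 + 30 + 31 + 30 + 31 + 31 + 28 + 31 + 30 + 4 = 250 days (rest of Aug, Sep, Oct, Nov, Dec, Jan, Feb, Mar, Apr, May).
250 ÷ 7 = 35 full weeks with remainder 5, so 35 more Mondays after the first → 36.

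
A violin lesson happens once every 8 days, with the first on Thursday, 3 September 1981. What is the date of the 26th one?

The 26th occurrence is 25 intervals after the first: 25 × 8 = 200 days after 3 September 1981.
September has 30 days — 27 days to the end of September leaves 173.
October has 31 days (142 left).
November has 30 days (112 left).
December has 31 days (81 left).
January has 31 days (50 left).
February has 28 days (22 left).
22 days into March → 22 March 1982.

22 March 1982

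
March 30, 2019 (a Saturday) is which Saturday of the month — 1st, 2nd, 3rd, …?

Day 30 falls in week ⌈30/7⌉ of the month.
Days 1–7 hold the 1st Saturday, 8–14 the 2nd, 15–21 the 3rd, 22–28 the 4th, 29–31 the 5th.
30 is in the range for the 5th.

5th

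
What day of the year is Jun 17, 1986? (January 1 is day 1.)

Days in months before Jun: 31 + 28 + 31 + 30 + 31 = 151.
Plus 17 days into Jun → day 168.

168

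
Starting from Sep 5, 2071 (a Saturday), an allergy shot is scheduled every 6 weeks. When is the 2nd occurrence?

The 2nd occurrence is 1 interval after the first: 1 × 42 = 42 days after Sep 5, 2071.
Sep has 30 days — 25 days to the end of Sep leaves 17.
17 days into Oct → Oct 17, 2071.

Oct 17, 2071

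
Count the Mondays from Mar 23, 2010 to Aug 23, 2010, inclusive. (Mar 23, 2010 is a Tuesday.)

22

Mar 23, 2010 is a Tuesday; the first Monday on or after it is Mar 29, 2010 (6 days later).
From Mar 29, 2010 to Aug 23, 2010: 2 + 30 + 31 + 30 + 31 + 23 = 147 days (rest of Mar, Apr, May, Jun, Jul, Aug).
147 ÷ 7 = 21 full weeks with remainder 0, so 21 more Mondays after the first → 22.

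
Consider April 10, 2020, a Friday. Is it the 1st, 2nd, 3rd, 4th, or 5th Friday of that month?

Day 10 falls in week ⌈10/7⌉ of the month.
Days 1–7 hold the 1st Friday, 8–14 the 2nd, 15–21 the 3rd, 22–28 the 4th, 29–31 the 5th.
10 is in the range for the 2nd.

2nd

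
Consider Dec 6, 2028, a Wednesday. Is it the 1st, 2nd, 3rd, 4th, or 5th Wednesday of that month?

Day 6 falls in week ⌈6/7⌉ of the month.
Days 1–7 hold the 1st Wednesday, 8–14 the 2nd, 15–21 the 3rd, 22–28 the 4th, 29–31 the 5th.
6 is in the range for the 1st.

1st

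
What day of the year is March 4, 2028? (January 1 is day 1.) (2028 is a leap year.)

Days in months before March: 31 + 29 = 60.
Plus 4 days into March → day 64.

64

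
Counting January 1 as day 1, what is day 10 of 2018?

10 into Jan → Jan 10.

Jan 10, 2018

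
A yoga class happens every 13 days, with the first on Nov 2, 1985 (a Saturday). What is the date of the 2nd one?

Nov 15, 1985

The 2nd occurrence is 1 interval after the first: 1 × 13 = 13 days after Nov 2, 1985.
13 days later is Nov 15, 1985.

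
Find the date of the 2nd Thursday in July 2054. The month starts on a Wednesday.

July 9, 2054

July 2054 begins on a Wednesday, so the first Thursday is July 2 (1 day later).
The 2nd Thursday is 1 weeks later: 2 + 7 = 9.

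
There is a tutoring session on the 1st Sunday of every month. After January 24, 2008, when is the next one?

February 3, 2008

January 2008 starts on a Tuesday, so its 1st Sunday is January 6, 2008 (5 days in).
That is not after January 24, 2008, so look at February 2008.
February 2008 starts on a Friday, so its 1st Sunday is February 3, 2008 (2 days in).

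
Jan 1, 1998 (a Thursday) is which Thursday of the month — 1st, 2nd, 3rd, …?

Day 1 falls in week ⌈1/7⌉ of the month.
Days 1–7 hold the 1st Thursday, 8–14 the 2nd, 15–21 the 3rd, 22–28 the 4th, 29–31 the 5th.
1 is in the range for the 1st.

1st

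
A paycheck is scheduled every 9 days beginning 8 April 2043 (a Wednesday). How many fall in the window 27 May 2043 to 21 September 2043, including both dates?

Occurrences land 9·i days after 8 April 2043 for i = 0, 1, 2, …
27 May 2043 is 49 days after the start; 49 ÷ 9 = 5 remainder 4; since the remainder is 4, round up to i = 6. First occurrence in the window: #7 on 1 June 2043 (6×9 = 54 days in).
21 September 2043 is 166 days after the start; 166 ÷ 9 = 18 remainder 4. Last occurrence in the window: #19 on 17 September 2043.
Occurrences #7 through #19: 13 in total.

13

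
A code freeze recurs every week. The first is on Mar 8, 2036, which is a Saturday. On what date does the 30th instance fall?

The 30th occurrence is 29 intervals after the first: 29 × 7 = 203 days after Mar 8, 2036.
Mar has 31 days — 23 days to the end of Mar leaves 180.
Apr has 30 days (150 left).
May has 31 days (119 left).
Jun has 30 days (89 left).
Jul has 31 days (58 left).
Aug has 31 days (27 left).
27 days into Sep → Sep 27, 2036.

Sep 27, 2036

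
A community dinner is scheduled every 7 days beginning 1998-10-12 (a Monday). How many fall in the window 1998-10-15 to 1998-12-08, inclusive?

Occurrences land 7·i days after 1998-10-12 for i = 0, 1, 2, …
1998-10-15 is 3 days after the start; 3 ÷ 7 = 0 remainder 3; since the remainder is 3, round up to i = 1. First occurrence in the window: #2 on 1998-10-19 (1×7 = 7 days in).
1998-12-08 is 57 days after the start; 57 ÷ 7 = 8 remainder 1. Last occurrence in the window: #9 on 1998-12-07.
Occurrences #2 through #9: 8 in total.

8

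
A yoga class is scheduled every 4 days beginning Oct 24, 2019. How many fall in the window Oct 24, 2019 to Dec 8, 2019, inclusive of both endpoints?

Occurrences land 4·i days after Oct 24, 2019 for i = 0, 1, 2, …
The window opens on the start date, so the first occurrence inside is #1 on Oct 24, 2019.
Dec 8, 2019 is 45 days after the start; 45 ÷ 4 = 11 remainder 1. Last occurrence in the window: #12 on Dec 7, 2019.
Occurrences #1 through #12: 12 in total.

12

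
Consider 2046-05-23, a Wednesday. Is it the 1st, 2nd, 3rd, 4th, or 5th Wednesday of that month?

Day 23 falls in week ⌈23/7⌉ of the month.
Days 1–7 hold the 1st Wednesday, 8–14 the 2nd, 15–21 the 3rd, 22–28 the 4th, 29–31 the 5th.
23 is in the range for the 4th.

4th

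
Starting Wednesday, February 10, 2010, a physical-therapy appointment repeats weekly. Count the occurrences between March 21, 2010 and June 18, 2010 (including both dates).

13

Occurrences land 7·i days after February 10, 2010 for i = 0, 1, 2, …
March 21, 2010 is 39 days after the start; 39 ÷ 7 = 5 remainder 4; since the remainder is 4, round up to i = 6. First occurrence in the window: #7 on March 24, 2010 (6×7 = 42 days in).
June 18, 2010 is 128 days after the start; 128 ÷ 7 = 18 remainder 2. Last occurrence in the window: #19 on June 16, 2010.
Occurrences #7 through #19: 13 in total.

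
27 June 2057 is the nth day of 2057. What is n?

Days in months before June: 31 + 28 + 31 + 30 + 31 = 151.
Plus 27 days into June → day 178.

178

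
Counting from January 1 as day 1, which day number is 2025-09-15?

258

Days in months before September: 31 + 28 + 31 + 30 + 31 + 30 + 31 + 31 = 243.
Plus 15 days into September → day 258.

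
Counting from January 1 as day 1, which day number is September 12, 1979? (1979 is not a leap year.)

255

Days in months before September: 31 + 28 + 31 + 30 + 31 + 30 + 31 + 31 = 243.
Plus 12 days into September → day 255.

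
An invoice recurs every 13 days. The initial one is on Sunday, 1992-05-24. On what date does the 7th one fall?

1992-08-10

The 7th occurrence is 6 intervals after the first: 6 × 13 = 78 days after 1992-05-24.
May has 31 days — 7 days to the end of May leaves 71.
June has 30 days (41 left).
July has 31 days (10 left).
10 days into August → 1992-08-10.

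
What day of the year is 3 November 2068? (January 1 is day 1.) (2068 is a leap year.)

308

Days in months before November: 31 + 29 + 31 + 30 + 31 + 30 + 31 + 31 + 30 + 31 = 305.
Plus 3 days into November → day 308.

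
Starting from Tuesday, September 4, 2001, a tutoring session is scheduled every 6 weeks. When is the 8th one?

June 25, 2002

The 8th occurrence is 7 intervals after the first: 7 × 42 = 294 days after September 4, 2001.
September has 30 days — 26 days to the end of September leaves 268.
October has 31 days (237 left).
November has 30 days (207 left).
December has 31 days (176 left).
January has 31 days (145 left).
February has 28 days (117 left).
March has 31 days (86 left).
April has 30 days (56 left).
May has 31 days (25 left).
25 days into June → June 25, 2002.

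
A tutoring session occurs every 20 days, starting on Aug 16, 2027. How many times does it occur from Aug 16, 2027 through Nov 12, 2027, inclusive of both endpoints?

5

Occurrences land 20·i days after Aug 16, 2027 for i = 0, 1, 2, …
The window opens on the start date, so the first occurrence inside is #1 on Aug 16, 2027.
Nov 12, 2027 is 88 days after the start; 88 ÷ 20 = 4 remainder 8. Last occurrence in the window: #5 on Nov 4, 2027.
Occurrences #1 through #5: 5 in total.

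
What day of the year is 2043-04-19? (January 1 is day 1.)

109

Days in months before April: 31 + 28 + 31 = 90.
Plus 19 days into April → day 109.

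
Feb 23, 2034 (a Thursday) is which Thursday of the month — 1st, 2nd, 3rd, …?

4th

Day 23 falls in week ⌈23/7⌉ of the month.
Days 1–7 hold the 1st Thursday, 8–14 the 2nd, 15–21 the 3rd, 22–28 the 4th, 29–31 the 5th.
23 is in the range for the 4th.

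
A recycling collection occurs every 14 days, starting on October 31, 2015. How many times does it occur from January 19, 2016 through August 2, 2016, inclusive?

14

Occurrences land 14·i days after October 31, 2015 for i = 0, 1, 2, …
January 19, 2016 is 80 days after the start; 80 ÷ 14 = 5 remainder 10; since the remainder is 10, round up to i = 6. First occurrence in the window: #7 on January 23, 2016 (6×14 = 84 days in).
August 2, 2016 is 276 days after the start; 276 ÷ 14 = 19 remainder 10. Last occurrence in the window: #20 on July 23, 2016.
Occurrences #7 through #20: 14 in total.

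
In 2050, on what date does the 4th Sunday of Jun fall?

The first Sunday of Jun 2050 is Jun 5.
The 4th Sunday is 3 weeks later: 5 + 21 = 26.

Jun 26, 2050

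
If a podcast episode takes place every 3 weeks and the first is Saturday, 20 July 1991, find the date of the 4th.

The 4th occurrence is 3 intervals after the first: 3 × 21 = 63 days after 20 July 1991.
July has 31 days — 11 days to the end of July leaves 52.
August has 31 days (21 left).
21 days into September → 21 September 1991.

21 September 1991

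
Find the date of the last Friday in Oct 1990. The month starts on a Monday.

Oct 26, 1990

Oct 1990 begins on a Monday, so the first Friday is Oct 5 (4 days later).
Oct 1990 has 31 days. Adding weeks: 5, 12, 19, 26 — the last one ≤ 31 is the 26th.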